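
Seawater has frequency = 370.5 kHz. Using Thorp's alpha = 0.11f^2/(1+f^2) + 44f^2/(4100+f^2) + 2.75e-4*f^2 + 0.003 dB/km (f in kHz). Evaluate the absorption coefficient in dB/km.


80.586 dB/km


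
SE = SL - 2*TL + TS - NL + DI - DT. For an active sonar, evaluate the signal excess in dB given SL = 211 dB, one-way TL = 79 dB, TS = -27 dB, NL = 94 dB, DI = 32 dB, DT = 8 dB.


-44 dB


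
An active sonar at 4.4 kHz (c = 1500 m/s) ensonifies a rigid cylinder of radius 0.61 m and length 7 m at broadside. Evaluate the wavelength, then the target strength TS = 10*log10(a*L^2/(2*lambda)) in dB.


Step 1: lambda = c/f = 1500/4400 = 0.34091 m
Step 2: TS = 10*log10(a*L^2/(2*lambda)) = 10*log10(0.61*7^2/(2*0.34091)) = 16.42

16.42 dB


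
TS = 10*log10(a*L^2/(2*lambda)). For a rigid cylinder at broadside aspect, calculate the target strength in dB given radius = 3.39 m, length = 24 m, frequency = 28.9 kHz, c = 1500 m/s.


lambda = 1500/28900 = 0.0519 m
TS = 10*log10(3.39*24^2/(2*0.0519)) = 42.74

42.74 dB


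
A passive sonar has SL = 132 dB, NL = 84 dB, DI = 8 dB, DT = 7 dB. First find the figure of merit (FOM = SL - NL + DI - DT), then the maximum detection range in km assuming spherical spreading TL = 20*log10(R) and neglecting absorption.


Step 1: FOM = SL - NL + DI - DT = 132 - 84 + 8 - 7 = 49 dB
Step 2: at max range FOM = TL = 20*log10(R), so R = 10^(49/20) = 281.84 m = 0.28 km

0.28 km


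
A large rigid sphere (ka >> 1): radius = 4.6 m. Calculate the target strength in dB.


TS = 10*log10(4.6^2 / 4) = 10*log10(5.29) = 7.23

7.23 dB


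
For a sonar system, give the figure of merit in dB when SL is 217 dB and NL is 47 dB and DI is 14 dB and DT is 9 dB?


175 dB


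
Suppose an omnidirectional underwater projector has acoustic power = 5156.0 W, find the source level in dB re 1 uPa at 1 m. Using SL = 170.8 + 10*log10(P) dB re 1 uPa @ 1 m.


SL = 170.8 + 10*log10(5156.0) = 170.8 + 37.12 = 207.92

207.92 dB


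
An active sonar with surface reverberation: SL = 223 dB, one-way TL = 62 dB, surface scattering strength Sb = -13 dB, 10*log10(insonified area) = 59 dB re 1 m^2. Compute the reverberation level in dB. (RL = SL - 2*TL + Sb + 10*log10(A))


145 dB


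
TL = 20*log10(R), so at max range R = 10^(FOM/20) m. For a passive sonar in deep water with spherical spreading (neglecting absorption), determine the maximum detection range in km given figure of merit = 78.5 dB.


At max range FOM = TL, so 20*log10(R) = 78.5
R = 10^(78.5/20) = 8413.95 m = 8.41 km

8.41 km


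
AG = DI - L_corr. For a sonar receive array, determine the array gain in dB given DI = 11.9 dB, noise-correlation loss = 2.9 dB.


9.0 dB


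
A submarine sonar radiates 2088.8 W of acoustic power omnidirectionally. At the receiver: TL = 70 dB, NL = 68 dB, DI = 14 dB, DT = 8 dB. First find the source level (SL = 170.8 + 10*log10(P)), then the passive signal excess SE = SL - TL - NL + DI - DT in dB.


Step 1: SL = 170.8 + 10*log10(2088.8) = 204.0 dB
Step 2: SE = SL - TL - NL + DI - DT = 204.0 - 70 - 68 + 14 - 8 = 72.0

72.0 dB


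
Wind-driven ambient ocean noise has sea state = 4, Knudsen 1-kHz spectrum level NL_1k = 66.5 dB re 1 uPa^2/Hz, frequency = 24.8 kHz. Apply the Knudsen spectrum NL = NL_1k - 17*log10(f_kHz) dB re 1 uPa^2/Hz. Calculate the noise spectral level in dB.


42.79 dB


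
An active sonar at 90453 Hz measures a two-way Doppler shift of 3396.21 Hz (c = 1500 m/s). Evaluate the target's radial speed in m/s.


28.16 m/s


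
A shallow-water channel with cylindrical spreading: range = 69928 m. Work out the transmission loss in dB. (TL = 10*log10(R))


TL = 10*log10(69928) = 48.45

48.45 dB


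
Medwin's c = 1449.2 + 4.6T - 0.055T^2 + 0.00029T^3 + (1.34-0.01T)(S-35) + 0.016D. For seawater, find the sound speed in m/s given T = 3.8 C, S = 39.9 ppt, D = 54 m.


c = 1449.2 + 4.6*3.8 - 0.055*3.8^2 + 0.00029*3.8^3 + (1.34 - 0.01*3.8)*(39.9 - 35) + 0.016*54 = 1473.15

1473.15 m/s


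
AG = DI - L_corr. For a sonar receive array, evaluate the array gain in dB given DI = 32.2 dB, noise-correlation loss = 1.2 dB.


31.0 dB


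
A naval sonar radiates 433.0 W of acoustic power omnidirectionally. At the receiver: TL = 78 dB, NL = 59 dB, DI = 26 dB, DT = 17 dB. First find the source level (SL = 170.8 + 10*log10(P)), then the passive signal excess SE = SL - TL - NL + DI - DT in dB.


Step 1: SL = 170.8 + 10*log10(433.0) = 197.16 dB
Step 2: SE = SL - TL - NL + DI - DT = 197.16 - 78 - 59 + 26 - 17 = 69.16

69.16 dB


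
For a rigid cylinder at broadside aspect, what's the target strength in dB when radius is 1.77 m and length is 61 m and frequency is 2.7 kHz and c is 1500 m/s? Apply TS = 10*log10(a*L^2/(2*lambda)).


lambda = 1500/2700 = 0.55556 m
TS = 10*log10(1.77*61^2/(2*0.55556)) = 37.73

37.73 dB


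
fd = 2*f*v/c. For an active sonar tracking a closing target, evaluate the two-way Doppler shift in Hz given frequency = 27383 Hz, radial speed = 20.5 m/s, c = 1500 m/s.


748.47 Hz


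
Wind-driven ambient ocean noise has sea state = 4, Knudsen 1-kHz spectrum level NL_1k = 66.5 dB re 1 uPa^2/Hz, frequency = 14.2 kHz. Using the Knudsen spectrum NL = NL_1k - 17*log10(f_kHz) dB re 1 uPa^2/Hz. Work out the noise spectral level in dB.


NL = NL_1k - 17*log10(f_kHz) = 66.5 - 17*log10(14.2) = 66.5 - (19.59) = 46.91

46.91 dB


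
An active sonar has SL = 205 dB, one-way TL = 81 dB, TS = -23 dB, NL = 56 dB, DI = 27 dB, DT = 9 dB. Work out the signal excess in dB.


SE = SL - 2*TL + TS - NL + DI - DT = 205 - 2*81 + (-23) - 56 + 27 - 9 = -18

-18 dB


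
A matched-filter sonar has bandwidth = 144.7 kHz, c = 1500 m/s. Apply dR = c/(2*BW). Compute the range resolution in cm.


0.52 cm


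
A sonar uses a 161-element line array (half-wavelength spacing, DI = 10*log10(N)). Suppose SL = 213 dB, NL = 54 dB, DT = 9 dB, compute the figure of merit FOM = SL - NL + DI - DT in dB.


Step 1: DI = 10*log10(161) = 22.07 dB
Step 2: FOM = SL - NL + DI - DT = 213 - 54 + 22.07 - 9 = 172.07

172.07 dB


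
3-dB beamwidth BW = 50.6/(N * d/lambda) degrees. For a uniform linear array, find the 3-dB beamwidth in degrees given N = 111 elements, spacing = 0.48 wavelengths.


BW = 50.6 / (111 * 0.48) = 50.6 / 53.28 = 0.95

0.95 deg


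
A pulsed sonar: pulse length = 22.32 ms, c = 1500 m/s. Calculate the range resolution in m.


16.74 m


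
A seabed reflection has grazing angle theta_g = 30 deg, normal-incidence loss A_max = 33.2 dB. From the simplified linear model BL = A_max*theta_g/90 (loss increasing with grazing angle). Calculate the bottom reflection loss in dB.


BL = A_max * theta_g / 90 = 33.2 * 30 / 90 = 11.07

11.07 dB


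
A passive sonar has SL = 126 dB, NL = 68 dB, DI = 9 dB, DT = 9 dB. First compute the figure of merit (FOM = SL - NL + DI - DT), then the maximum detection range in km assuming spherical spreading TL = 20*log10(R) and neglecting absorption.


Step 1: FOM = SL - NL + DI - DT = 126 - 68 + 9 - 9 = 58 dB
Step 2: at max range FOM = TL = 20*log10(R), so R = 10^(58/20) = 794.33 m = 0.79 km

0.79 km


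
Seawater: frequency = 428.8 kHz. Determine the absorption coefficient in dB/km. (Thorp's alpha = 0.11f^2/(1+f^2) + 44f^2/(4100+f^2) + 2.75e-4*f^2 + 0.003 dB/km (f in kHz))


93.717 dB/km


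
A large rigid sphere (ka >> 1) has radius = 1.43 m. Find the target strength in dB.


TS = 10*log10(1.43^2 / 4) = 10*log10(0.511225) = -2.91

-2.91 dB


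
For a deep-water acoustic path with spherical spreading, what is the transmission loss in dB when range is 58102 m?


TL = 20*log10(58102) = 95.28

95.28 dB


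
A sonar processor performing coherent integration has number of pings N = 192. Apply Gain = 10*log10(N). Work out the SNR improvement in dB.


22.83 dB


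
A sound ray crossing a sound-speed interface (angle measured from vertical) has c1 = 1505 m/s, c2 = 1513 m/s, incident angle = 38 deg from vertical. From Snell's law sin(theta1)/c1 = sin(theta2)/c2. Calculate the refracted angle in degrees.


sin(theta2) = (c2/c1)*sin(theta1) = (1513/1505)*sin(38 deg) = 0.61893
theta2 = arcsin(0.61893) = 38.24

38.24 deg


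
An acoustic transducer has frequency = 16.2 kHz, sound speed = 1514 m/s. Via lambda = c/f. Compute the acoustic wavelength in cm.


9.35 cm


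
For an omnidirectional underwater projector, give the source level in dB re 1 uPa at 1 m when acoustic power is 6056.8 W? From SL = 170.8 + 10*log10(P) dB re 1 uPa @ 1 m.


208.62 dB


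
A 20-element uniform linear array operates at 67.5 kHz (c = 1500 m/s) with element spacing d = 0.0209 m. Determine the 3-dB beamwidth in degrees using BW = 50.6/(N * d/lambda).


Step 1: lambda = 1500/67500 = 0.02222 m
Step 2: d/lambda = 0.0209/0.02222 = 0.9406
Step 3: BW = 50.6/(N * d/lambda) = 50.6/(20 * 0.9406) = 2.69

2.69 deg


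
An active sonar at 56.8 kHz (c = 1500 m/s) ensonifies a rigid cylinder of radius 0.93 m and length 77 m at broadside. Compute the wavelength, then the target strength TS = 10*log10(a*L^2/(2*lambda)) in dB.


Step 1: lambda = c/f = 1500/56800 = 0.02641 m
Step 2: TS = 10*log10(a*L^2/(2*lambda)) = 10*log10(0.93*77^2/(2*0.02641)) = 50.19

50.19 dB


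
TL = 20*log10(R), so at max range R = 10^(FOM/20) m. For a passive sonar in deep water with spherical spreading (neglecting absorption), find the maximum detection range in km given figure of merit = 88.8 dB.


At max range FOM = TL, so 20*log10(R) = 88.8
R = 10^(88.8/20) = 27542.29 m = 27.54 km

27.54 km


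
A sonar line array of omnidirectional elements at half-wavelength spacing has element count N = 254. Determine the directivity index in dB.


24.05 dB


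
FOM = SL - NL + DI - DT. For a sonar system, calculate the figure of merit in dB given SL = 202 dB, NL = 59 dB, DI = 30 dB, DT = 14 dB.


FOM = SL - NL + DI - DT = 202 - 59 + 30 - 14 = 159

159 dB


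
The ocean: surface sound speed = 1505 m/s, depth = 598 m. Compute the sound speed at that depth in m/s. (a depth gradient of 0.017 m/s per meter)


c = 1505 + 0.017 * 598 = 1515.166

1515.166 m/s


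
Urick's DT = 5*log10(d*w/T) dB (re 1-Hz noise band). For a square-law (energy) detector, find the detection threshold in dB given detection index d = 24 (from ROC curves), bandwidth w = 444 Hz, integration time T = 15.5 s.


DT = 5*log10(d*w/T) = 5*log10(24 * 444 / 15.5) = 5*log10(687.48) = 14.19

14.19 dB


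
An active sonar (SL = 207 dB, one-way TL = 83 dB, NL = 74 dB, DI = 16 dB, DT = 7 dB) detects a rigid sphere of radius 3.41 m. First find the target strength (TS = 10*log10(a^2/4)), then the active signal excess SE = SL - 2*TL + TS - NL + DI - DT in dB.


Step 1: TS = 10*log10(3.41^2/4) = 4.63 dB
Step 2: SE = SL - 2*TL + TS - NL + DI - DT = 207 - 2*83 + (4.63) - 74 + 16 - 7 = -19.37

-19.37 dB


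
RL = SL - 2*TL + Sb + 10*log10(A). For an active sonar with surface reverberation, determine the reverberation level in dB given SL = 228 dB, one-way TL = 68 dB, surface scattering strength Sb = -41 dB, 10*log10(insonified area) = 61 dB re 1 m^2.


112 dB


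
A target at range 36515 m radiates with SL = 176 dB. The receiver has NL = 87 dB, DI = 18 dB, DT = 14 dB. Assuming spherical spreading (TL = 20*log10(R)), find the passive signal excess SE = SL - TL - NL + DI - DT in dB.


1.75 dB


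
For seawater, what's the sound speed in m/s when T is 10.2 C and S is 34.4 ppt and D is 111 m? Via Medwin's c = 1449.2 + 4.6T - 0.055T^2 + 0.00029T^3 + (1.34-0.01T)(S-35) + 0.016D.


c = 1449.2 + 4.6*10.2 - 0.055*10.2^2 + 0.00029*10.2^3 + (1.34 - 0.01*10.2)*(34.4 - 35) + 0.016*111 = 1491.74

1491.74 m/s


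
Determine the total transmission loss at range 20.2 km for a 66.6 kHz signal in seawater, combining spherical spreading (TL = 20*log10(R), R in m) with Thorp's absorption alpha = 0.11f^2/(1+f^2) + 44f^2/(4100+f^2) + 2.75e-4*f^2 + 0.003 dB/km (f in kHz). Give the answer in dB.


Step 1 (Thorp): alpha = 0.11*4435.56/(1+4435.56) + 44*4435.56/(4100+4435.56) + 2.75e-4*4435.56 + 0.003 = 24.1976 dB/km
Step 2: TL_spread = 20*log10(20200) = 86.11 dB
Step 3: TL_abs = alpha*R = 24.1976 * 20.2 = 488.79 dB
Step 4: TL_total = 86.11 + 488.79 = 574.9

574.9 dB


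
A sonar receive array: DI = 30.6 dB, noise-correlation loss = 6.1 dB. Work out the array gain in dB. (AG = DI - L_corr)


AG = DI - L_corr = 30.6 - 6.1 = 24.5

24.5 dB


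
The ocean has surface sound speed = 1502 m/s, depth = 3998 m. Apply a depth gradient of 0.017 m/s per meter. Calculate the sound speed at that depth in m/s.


c = 1502 + 0.017 * 3998 = 1569.966

1569.966 m/s


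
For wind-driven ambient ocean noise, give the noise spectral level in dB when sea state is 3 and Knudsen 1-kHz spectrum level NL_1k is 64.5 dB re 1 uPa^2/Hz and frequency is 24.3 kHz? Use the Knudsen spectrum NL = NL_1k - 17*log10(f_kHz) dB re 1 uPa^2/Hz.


NL = NL_1k - 17*log10(f_kHz) = 64.5 - 17*log10(24.3) = 64.5 - (23.56) = 40.94

40.94 dB


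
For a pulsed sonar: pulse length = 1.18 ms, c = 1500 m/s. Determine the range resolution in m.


dR = c*tau/2 = 1500 * 1.18e-3 / 2 = 0.885

0.885 m


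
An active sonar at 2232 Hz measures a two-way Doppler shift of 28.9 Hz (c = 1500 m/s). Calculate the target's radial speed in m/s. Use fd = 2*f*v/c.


9.71 m/s


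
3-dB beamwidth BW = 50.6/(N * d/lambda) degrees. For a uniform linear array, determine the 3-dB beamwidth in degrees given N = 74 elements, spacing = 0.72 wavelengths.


0.95 deg


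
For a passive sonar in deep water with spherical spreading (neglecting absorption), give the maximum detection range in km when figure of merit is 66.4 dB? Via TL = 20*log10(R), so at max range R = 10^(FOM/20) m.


At max range FOM = TL, so 20*log10(R) = 66.4
R = 10^(66.4/20) = 2089.3 m = 2.09 km

2.09 km


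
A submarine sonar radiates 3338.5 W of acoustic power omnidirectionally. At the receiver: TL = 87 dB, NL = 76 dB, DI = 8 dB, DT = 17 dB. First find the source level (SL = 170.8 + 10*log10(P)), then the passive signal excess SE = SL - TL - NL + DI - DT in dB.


Step 1: SL = 170.8 + 10*log10(3338.5) = 206.04 dB
Step 2: SE = SL - TL - NL + DI - DT = 206.04 - 87 - 76 + 8 - 17 = 34.04

34.04 dB


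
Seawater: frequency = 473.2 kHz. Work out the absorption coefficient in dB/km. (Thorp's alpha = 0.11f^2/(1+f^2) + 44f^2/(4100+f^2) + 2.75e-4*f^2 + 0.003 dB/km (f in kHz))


f^2 = 223918.24
alpha = 0.11*223918.24/(1+223918.24) + 44*223918.24/(4100+223918.24) + 2.75e-4*223918.24 + 0.003 = 104.899

104.899 dB/km


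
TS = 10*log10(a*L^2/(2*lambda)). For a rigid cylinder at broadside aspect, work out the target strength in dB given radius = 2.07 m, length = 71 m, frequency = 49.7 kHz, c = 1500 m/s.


lambda = 1500/49700 = 0.03018 m
TS = 10*log10(2.07*71^2/(2*0.03018)) = 52.38

52.38 dB


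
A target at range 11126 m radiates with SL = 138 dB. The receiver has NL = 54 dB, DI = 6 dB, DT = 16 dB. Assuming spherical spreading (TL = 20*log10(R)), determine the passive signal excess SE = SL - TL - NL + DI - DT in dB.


Step 1: TL = 20*log10(11126) = 80.93 dB
Step 2: SE = 138 - 80.93 - 54 + 6 - 16 = -6.93

-6.93 dB


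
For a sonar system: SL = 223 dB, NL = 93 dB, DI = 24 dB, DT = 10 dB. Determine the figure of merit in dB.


FOM = SL - NL + DI - DT = 223 - 93 + 24 - 10 = 144

144 dB


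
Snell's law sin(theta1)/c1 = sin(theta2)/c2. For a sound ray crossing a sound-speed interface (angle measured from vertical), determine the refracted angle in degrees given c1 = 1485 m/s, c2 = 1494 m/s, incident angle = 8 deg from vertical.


sin(theta2) = (c2/c1)*sin(theta1) = (1494/1485)*sin(8 deg) = 0.14002
theta2 = arcsin(0.14002) = 8.05

8.05 deg


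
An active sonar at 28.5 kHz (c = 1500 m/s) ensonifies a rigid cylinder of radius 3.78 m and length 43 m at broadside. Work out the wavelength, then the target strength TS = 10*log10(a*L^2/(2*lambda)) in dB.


Step 1: lambda = c/f = 1500/28500 = 0.05263 m
Step 2: TS = 10*log10(a*L^2/(2*lambda)) = 10*log10(3.78*43^2/(2*0.05263)) = 48.22

48.22 dB


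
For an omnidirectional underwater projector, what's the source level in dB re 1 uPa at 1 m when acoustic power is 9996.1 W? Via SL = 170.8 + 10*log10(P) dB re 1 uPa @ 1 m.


SL = 170.8 + 10*log10(9996.1) = 170.8 + 40.0 = 210.8

210.8 dB


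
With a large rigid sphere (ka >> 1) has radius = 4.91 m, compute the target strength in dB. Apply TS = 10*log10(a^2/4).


TS = 10*log10(4.91^2 / 4) = 10*log10(6.027025) = 7.8

7.8 dB


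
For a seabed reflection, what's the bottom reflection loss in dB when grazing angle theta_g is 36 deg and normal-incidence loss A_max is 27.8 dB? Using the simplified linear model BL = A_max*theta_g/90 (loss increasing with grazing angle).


11.12 dB


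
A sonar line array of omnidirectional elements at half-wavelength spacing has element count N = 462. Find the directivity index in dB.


DI = 10*log10(462) = 26.65

26.65 dB


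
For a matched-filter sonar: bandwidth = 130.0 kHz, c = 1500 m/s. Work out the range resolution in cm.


dR = c/(2*BW) = 1500 / (2 * 130.0e3) = 0.0058 m = 0.58 cm

0.58 cm


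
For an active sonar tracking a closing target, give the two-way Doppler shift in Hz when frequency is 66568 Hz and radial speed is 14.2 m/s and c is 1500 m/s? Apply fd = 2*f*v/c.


fd = 2*f*v/c = 2 * 66568 * 14.2 / 1500 = 1260.35

1260.35 Hz


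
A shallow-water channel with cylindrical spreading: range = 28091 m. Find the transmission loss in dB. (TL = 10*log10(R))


44.49 dB


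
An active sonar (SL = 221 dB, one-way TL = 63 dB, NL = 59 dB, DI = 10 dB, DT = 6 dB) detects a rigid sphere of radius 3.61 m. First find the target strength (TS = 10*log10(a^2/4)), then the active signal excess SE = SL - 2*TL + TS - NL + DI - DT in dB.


Step 1: TS = 10*log10(3.61^2/4) = 5.13 dB
Step 2: SE = SL - 2*TL + TS - NL + DI - DT = 221 - 2*63 + (5.13) - 59 + 10 - 6 = 45.13

45.13 dB


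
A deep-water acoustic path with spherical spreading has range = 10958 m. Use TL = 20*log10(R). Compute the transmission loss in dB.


TL = 20*log10(10958) = 80.79

80.79 dB


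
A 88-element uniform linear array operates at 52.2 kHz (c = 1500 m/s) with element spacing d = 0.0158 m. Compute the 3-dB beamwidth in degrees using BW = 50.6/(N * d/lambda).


Step 1: lambda = 1500/52200 = 0.02874 m
Step 2: d/lambda = 0.0158/0.02874 = 0.5498
Step 3: BW = 50.6/(N * d/lambda) = 50.6/(88 * 0.5498) = 1.05

1.05 deg


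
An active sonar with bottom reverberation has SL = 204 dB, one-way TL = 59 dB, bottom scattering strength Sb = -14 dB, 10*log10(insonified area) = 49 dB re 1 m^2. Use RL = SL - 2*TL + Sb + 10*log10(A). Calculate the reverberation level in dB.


RL = SL - 2*TL + Sb + 10*log10(A) = 204 - 2*59 + (-14) + 49 = 121

121 dB


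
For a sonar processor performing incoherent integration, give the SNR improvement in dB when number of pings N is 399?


Gain = 5*log10(399) = 13.0

13.0 dB


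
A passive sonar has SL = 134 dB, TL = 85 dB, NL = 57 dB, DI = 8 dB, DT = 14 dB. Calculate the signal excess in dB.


SE = SL - TL - NL + DI - DT = 134 - 85 - 57 + 8 - 14 = -14

-14 dB


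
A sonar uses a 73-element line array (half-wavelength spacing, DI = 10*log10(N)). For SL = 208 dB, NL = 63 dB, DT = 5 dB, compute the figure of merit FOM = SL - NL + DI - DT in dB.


Step 1: DI = 10*log10(73) = 18.63 dB
Step 2: FOM = SL - NL + DI - DT = 208 - 63 + 18.63 - 5 = 158.63

158.63 dB


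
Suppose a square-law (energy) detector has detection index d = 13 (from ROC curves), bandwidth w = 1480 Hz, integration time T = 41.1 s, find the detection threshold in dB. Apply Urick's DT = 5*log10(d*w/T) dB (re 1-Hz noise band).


13.35 dB


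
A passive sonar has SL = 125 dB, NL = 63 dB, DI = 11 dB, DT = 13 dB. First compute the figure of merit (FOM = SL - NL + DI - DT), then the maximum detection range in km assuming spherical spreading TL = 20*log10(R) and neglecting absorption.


Step 1: FOM = SL - NL + DI - DT = 125 - 63 + 11 - 13 = 60 dB
Step 2: at max range FOM = TL = 20*log10(R), so R = 10^(60/20) = 1000.0 m = 1.0 km

1.0 km


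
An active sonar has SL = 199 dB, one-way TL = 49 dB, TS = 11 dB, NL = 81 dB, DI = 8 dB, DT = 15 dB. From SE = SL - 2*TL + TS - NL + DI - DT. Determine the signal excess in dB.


SE = SL - 2*TL + TS - NL + DI - DT = 199 - 2*49 + (11) - 81 + 8 - 15 = 24

24 dB


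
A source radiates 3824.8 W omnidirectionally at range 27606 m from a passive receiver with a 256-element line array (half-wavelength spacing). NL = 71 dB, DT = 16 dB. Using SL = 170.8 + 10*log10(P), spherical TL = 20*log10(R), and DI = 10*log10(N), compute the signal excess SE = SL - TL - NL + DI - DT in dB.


Step 1: SL = 170.8 + 10*log10(3824.8) = 206.63 dB
Step 2: TL = 20*log10(27606) = 88.82 dB
Step 3: DI = 10*log10(256) = 24.08 dB
Step 4: SE = SL - TL - NL + DI - DT = 206.63 - 88.82 - 71 + 24.08 - 16 = 54.89

54.89 dB


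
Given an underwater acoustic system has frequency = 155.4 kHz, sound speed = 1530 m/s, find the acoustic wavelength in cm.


lambda = c/f = 1530 / 155400 = 0.0098 m = 0.98 cm

0.98 cm


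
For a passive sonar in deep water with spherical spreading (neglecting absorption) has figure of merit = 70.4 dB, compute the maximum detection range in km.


3.31 km


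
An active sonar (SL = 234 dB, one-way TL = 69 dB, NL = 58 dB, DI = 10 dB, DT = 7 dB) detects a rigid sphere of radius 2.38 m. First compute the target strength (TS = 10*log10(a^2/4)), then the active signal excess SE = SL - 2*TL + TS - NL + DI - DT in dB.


Step 1: TS = 10*log10(2.38^2/4) = 1.51 dB
Step 2: SE = SL - 2*TL + TS - NL + DI - DT = 234 - 2*69 + (1.51) - 58 + 10 - 7 = 42.51

42.51 dB


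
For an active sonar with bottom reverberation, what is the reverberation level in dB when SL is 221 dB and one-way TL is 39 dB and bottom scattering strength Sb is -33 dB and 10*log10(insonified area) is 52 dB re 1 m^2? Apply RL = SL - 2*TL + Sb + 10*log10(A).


RL = SL - 2*TL + Sb + 10*log10(A) = 221 - 2*39 + (-33) + 52 = 162

162 dB


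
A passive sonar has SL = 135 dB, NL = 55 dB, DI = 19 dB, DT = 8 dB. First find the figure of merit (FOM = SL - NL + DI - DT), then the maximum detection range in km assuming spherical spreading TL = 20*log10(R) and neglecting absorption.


Step 1: FOM = SL - NL + DI - DT = 135 - 55 + 19 - 8 = 91 dB
Step 2: at max range FOM = TL = 20*log10(R), so R = 10^(91/20) = 35481.34 m = 35.48 km

35.48 km


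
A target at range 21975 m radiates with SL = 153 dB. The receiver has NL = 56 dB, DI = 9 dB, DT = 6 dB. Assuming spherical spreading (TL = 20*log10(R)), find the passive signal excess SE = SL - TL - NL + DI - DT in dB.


13.16 dB


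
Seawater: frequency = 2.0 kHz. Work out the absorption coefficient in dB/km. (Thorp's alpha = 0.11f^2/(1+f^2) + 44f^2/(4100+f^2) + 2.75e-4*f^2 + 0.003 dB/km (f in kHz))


0.135 dB/km


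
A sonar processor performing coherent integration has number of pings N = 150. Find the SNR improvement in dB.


Gain = 10*log10(150) = 21.76

21.76 dB


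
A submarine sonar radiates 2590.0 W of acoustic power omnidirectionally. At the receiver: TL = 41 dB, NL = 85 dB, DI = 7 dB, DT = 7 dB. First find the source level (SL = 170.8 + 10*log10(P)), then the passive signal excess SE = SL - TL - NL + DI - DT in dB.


Step 1: SL = 170.8 + 10*log10(2590.0) = 204.93 dB
Step 2: SE = SL - TL - NL + DI - DT = 204.93 - 41 - 85 + 7 - 7 = 78.93

78.93 dB


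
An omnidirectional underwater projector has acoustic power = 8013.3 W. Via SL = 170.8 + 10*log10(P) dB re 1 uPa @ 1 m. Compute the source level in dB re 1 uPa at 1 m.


SL = 170.8 + 10*log10(8013.3) = 170.8 + 39.04 = 209.84

209.84 dB


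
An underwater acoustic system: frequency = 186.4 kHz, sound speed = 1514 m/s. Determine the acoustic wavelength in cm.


lambda = c/f = 1514 / 186400 = 0.0081 m = 0.81 cm

0.81 cm


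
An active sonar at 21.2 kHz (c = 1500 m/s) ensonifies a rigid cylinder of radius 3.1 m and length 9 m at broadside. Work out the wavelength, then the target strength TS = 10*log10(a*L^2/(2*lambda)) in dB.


Step 1: lambda = c/f = 1500/21200 = 0.07075 m
Step 2: TS = 10*log10(a*L^2/(2*lambda)) = 10*log10(3.1*9^2/(2*0.07075)) = 32.49

32.49 dB


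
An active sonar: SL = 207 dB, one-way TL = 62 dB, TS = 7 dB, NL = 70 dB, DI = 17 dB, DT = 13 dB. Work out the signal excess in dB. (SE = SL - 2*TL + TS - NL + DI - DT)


24 dB


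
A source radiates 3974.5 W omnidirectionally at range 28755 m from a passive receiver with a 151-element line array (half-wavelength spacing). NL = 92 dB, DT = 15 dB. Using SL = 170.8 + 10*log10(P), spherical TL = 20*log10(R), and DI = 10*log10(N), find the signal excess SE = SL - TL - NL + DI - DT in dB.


Step 1: SL = 170.8 + 10*log10(3974.5) = 206.79 dB
Step 2: TL = 20*log10(28755) = 89.17 dB
Step 3: DI = 10*log10(151) = 21.79 dB
Step 4: SE = SL - TL - NL + DI - DT = 206.79 - 89.17 - 92 + 21.79 - 15 = 32.41

32.41 dB


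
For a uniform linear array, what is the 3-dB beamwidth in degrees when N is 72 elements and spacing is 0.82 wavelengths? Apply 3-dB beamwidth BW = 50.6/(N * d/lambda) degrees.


0.86 deg


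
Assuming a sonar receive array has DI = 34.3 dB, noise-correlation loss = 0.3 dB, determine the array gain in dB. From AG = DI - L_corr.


AG = DI - L_corr = 34.3 - 0.3 = 34.0

34.0 dB


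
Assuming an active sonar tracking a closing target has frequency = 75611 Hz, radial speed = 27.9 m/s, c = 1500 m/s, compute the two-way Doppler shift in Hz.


2812.73 Hz


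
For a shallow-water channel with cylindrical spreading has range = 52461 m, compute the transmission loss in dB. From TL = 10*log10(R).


47.2 dB


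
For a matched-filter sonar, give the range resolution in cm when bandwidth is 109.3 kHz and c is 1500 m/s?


dR = c/(2*BW) = 1500 / (2 * 109.3e3) = 0.0069 m = 0.69 cm

0.69 cm


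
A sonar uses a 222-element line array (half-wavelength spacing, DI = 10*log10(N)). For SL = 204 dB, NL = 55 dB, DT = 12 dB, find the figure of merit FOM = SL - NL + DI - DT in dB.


Step 1: DI = 10*log10(222) = 23.46 dB
Step 2: FOM = SL - NL + DI - DT = 204 - 55 + 23.46 - 12 = 160.46

160.46 dB


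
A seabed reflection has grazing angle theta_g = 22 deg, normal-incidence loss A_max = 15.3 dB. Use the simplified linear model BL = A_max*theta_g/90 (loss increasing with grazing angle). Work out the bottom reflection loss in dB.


BL = A_max * theta_g / 90 = 15.3 * 22 / 90 = 3.74

3.74 dB


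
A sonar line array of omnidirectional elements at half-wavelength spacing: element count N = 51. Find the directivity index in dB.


DI = 10*log10(51) = 17.08

17.08 dB


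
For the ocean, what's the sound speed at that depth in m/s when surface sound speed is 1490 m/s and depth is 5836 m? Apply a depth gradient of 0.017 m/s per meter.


c = 1490 + 0.017 * 5836 = 1589.212

1589.212 m/s


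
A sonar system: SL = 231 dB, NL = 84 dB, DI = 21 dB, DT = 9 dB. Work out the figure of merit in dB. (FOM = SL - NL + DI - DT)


FOM = SL - NL + DI - DT = 231 - 84 + 21 - 9 = 159

159 dB


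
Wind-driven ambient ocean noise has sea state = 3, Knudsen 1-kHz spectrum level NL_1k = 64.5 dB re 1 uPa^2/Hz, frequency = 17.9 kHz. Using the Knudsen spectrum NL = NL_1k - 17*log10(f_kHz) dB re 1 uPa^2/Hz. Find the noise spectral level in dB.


NL = NL_1k - 17*log10(f_kHz) = 64.5 - 17*log10(17.9) = 64.5 - (21.3) = 43.2

43.2 dB


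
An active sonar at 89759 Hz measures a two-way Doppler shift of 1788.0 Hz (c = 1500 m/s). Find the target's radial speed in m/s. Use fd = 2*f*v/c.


From fd = 2*f*v/c, v = c*fd/(2*f) = 1500 * 1788.0 / (2*89759) = 14.94

14.94 m/s


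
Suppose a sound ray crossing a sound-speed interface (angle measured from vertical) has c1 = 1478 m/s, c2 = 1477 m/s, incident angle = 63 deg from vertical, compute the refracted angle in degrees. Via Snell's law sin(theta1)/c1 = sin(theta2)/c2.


sin(theta2) = (c2/c1)*sin(theta1) = (1477/1478)*sin(63 deg) = 0.8904
theta2 = arcsin(0.8904) = 62.92

62.92 deg


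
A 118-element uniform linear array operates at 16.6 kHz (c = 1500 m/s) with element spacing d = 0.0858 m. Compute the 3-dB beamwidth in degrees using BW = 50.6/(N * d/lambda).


Step 1: lambda = 1500/16600 = 0.09036 m
Step 2: d/lambda = 0.0858/0.09036 = 0.9495
Step 3: BW = 50.6/(N * d/lambda) = 50.6/(118 * 0.9495) = 0.45

0.45 deg


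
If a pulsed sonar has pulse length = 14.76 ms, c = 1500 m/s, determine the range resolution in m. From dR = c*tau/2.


dR = c*tau/2 = 1500 * 14.76e-3 / 2 = 11.07

11.07 m


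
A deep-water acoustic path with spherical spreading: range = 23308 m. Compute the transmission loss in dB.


TL = 20*log10(23308) = 87.35

87.35 dB


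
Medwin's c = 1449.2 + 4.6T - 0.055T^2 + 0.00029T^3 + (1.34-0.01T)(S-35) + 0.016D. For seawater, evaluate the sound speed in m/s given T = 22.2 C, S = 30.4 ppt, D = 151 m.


c = 1449.2 + 4.6*22.2 - 0.055*22.2^2 + 0.00029*22.2^3 + (1.34 - 0.01*22.2)*(30.4 - 35) + 0.016*151 = 1524.66

1524.66 m/s


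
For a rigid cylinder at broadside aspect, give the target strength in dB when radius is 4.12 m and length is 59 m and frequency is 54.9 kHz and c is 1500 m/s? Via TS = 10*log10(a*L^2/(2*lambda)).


lambda = 1500/54900 = 0.02732 m
TS = 10*log10(4.12*59^2/(2*0.02732)) = 54.19

54.19 dB


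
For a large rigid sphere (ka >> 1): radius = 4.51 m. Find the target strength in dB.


TS = 10*log10(4.51^2 / 4) = 10*log10(5.085025) = 7.06

7.06 dB


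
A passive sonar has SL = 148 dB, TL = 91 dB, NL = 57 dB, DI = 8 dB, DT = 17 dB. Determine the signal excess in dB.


-9 dB


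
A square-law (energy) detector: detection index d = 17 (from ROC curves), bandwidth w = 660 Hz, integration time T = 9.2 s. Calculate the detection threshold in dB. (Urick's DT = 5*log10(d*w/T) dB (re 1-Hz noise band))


DT = 5*log10(d*w/T) = 5*log10(17 * 660 / 9.2) = 5*log10(1219.57) = 15.43

15.43 dB


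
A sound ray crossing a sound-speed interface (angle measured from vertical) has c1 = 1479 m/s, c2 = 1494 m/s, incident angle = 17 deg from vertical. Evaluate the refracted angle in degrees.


sin(theta2) = (c2/c1)*sin(theta1) = (1494/1479)*sin(17 deg) = 0.29534
theta2 = arcsin(0.29534) = 17.18

17.18 deg


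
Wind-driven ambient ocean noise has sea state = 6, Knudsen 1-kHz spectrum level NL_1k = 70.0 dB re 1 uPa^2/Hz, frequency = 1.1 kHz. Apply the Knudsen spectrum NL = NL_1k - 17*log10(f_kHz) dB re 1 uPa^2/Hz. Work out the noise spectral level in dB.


69.3 dB


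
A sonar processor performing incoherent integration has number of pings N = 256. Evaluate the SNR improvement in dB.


12.04 dB


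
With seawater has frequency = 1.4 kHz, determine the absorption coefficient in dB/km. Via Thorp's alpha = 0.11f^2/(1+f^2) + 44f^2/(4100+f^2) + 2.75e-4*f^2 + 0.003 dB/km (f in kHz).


0.097 dB/km


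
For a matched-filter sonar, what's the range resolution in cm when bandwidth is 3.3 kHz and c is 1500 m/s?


dR = c/(2*BW) = 1500 / (2 * 3.3e3) = 0.2273 m = 22.73 cm

22.73 cm


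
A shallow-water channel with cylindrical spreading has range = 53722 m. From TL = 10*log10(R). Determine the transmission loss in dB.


47.3 dB


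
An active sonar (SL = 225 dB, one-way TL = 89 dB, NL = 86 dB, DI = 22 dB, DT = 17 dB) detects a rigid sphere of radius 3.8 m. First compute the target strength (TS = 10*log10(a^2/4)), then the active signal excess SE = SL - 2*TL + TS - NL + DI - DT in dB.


Step 1: TS = 10*log10(3.8^2/4) = 5.58 dB
Step 2: SE = SL - 2*TL + TS - NL + DI - DT = 225 - 2*89 + (5.58) - 86 + 22 - 17 = -28.42

-28.42 dB


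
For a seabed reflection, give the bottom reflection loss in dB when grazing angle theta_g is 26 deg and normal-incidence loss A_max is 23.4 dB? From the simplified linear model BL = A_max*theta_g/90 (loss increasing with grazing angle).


6.76 dB


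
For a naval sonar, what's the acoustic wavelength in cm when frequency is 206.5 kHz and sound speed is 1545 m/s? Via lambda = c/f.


lambda = c/f = 1545 / 206500 = 0.0075 m = 0.75 cm

0.75 cm


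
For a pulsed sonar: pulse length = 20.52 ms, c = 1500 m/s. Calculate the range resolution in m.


dR = c*tau/2 = 1500 * 20.52e-3 / 2 = 15.39

15.39 m


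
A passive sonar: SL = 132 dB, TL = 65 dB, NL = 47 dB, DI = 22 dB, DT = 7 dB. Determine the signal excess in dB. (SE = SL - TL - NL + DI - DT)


35 dB


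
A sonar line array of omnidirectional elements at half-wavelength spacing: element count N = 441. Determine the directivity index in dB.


26.44 dB


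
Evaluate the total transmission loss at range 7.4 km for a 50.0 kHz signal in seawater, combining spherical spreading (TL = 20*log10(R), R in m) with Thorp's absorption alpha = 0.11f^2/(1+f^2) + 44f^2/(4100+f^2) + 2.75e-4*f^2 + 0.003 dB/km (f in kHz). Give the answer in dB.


206.64 dB


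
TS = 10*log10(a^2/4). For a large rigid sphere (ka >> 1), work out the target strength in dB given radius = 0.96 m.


TS = 10*log10(0.96^2 / 4) = 10*log10(0.2304) = -6.38

-6.38 dB


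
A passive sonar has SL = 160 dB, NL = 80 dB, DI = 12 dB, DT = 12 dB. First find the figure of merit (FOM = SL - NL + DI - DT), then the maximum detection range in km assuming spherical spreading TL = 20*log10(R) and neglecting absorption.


Step 1: FOM = SL - NL + DI - DT = 160 - 80 + 12 - 12 = 80 dB
Step 2: at max range FOM = TL = 20*log10(R), so R = 10^(80/20) = 10000.0 m = 10.0 km

10.0 km


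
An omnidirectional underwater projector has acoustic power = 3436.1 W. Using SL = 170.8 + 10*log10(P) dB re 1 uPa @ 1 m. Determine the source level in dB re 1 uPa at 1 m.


SL = 170.8 + 10*log10(3436.1) = 170.8 + 35.36 = 206.16

206.16 dB


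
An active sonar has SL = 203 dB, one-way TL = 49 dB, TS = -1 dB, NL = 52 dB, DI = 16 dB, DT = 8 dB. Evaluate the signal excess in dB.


SE = SL - 2*TL + TS - NL + DI - DT = 203 - 2*49 + (-1) - 52 + 16 - 8 = 60

60 dB


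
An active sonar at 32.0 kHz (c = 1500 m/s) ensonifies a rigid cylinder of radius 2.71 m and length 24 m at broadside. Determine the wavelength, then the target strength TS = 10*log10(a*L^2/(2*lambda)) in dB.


Step 1: lambda = c/f = 1500/32000 = 0.04688 m
Step 2: TS = 10*log10(a*L^2/(2*lambda)) = 10*log10(2.71*24^2/(2*0.04688)) = 42.21

42.21 dB


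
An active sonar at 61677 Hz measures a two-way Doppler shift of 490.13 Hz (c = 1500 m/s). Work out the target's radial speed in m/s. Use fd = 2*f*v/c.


From fd = 2*f*v/c, v = c*fd/(2*f) = 1500 * 490.13 / (2*61677) = 5.96

5.96 m/s


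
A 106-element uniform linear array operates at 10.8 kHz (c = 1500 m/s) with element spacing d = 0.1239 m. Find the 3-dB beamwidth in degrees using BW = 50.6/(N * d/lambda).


Step 1: lambda = 1500/10800 = 0.13889 m
Step 2: d/lambda = 0.1239/0.13889 = 0.8921
Step 3: BW = 50.6/(N * d/lambda) = 50.6/(106 * 0.8921) = 0.54

0.54 deg


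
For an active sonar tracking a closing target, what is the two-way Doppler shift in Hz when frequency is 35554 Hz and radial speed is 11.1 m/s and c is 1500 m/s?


fd = 2*f*v/c = 2 * 35554 * 11.1 / 1500 = 526.2

526.2 Hz


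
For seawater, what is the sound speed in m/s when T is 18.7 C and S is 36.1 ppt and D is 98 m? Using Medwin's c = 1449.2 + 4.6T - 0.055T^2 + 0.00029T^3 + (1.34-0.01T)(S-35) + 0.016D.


c = 1449.2 + 4.6*18.7 - 0.055*18.7^2 + 0.00029*18.7^3 + (1.34 - 0.01*18.7)*(36.1 - 35) + 0.016*98 = 1520.72

1520.72 m/s


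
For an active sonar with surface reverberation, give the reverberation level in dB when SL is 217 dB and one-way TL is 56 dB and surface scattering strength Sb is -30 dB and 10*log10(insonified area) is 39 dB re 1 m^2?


114 dB


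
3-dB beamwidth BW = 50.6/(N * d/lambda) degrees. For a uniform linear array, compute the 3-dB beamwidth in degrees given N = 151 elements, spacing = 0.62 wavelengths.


0.54 deg


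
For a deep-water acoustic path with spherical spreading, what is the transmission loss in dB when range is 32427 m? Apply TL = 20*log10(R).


90.22 dB


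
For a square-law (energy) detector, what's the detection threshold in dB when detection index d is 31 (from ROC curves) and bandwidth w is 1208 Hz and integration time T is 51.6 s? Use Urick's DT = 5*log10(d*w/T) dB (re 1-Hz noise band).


DT = 5*log10(d*w/T) = 5*log10(31 * 1208 / 51.6) = 5*log10(725.74) = 14.3

14.3 dB


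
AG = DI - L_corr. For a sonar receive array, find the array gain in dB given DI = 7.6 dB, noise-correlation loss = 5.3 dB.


AG = DI - L_corr = 7.6 - 5.3 = 2.3

2.3 dB


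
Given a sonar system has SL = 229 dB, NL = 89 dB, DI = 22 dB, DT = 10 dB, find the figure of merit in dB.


152 dB


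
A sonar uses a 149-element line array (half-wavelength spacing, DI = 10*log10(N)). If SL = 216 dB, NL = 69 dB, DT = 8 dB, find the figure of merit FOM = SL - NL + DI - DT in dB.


Step 1: DI = 10*log10(149) = 21.73 dB
Step 2: FOM = SL - NL + DI - DT = 216 - 69 + 21.73 - 8 = 160.73

160.73 dB


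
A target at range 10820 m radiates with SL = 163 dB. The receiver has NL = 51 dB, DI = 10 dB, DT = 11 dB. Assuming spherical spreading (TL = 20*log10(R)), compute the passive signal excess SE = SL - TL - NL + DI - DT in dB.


30.32 dB


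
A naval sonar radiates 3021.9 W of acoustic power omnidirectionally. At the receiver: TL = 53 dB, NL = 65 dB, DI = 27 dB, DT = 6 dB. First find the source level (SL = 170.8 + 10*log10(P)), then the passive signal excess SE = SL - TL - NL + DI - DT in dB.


Step 1: SL = 170.8 + 10*log10(3021.9) = 205.6 dB
Step 2: SE = SL - TL - NL + DI - DT = 205.6 - 53 - 65 + 27 - 6 = 108.6

108.6 dB


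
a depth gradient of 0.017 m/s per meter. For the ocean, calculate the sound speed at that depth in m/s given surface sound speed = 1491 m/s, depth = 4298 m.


c = 1491 + 0.017 * 4298 = 1564.066

1564.066 m/s


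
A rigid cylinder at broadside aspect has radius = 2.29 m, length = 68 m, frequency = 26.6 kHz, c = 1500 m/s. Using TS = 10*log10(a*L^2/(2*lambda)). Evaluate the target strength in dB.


49.73 dB


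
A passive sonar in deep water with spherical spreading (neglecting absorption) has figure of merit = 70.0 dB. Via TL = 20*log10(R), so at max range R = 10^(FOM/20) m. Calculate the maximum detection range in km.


3.16 km


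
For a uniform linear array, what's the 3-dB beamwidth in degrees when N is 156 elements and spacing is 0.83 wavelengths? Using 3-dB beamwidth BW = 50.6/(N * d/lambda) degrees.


BW = 50.6 / (156 * 0.83) = 50.6 / 129.48 = 0.39

0.39 deg


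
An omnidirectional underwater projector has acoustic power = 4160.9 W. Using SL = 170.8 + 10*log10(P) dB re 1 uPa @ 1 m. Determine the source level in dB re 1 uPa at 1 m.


SL = 170.8 + 10*log10(4160.9) = 170.8 + 36.19 = 206.99

206.99 dB


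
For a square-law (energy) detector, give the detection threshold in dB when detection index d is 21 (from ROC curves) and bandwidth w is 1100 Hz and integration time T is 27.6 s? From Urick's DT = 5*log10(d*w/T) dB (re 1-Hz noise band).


DT = 5*log10(d*w/T) = 5*log10(21 * 1100 / 27.6) = 5*log10(836.96) = 14.61

14.61 dB


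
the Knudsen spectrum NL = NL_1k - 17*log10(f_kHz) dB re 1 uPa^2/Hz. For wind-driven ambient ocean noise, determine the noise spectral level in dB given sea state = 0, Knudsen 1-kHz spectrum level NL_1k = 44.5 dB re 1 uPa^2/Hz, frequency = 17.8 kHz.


23.24 dB


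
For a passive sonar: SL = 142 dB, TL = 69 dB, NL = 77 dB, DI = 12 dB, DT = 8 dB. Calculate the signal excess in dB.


SE = SL - TL - NL + DI - DT = 142 - 69 - 77 + 12 - 8 = 0

0 dB


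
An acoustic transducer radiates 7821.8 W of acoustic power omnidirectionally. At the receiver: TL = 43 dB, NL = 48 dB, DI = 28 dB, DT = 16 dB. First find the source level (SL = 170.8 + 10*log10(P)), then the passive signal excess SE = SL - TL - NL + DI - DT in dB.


Step 1: SL = 170.8 + 10*log10(7821.8) = 209.73 dB
Step 2: SE = SL - TL - NL + DI - DT = 209.73 - 43 - 48 + 28 - 16 = 130.73

130.73 dB
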